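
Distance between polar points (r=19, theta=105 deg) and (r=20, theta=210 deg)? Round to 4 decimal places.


d = sqrt(r1^2 + r2^2 - 2*r1*r2*cos(t2-t1))
d = sqrt(19^2 + 20^2 - 2*19*20*cos(210-105)) = 30.9468

30.9468


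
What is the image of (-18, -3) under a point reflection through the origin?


Reflection through origin: (x, y) -> (-x, -y)
(-18, -3) -> (18, 3)

(18, 3)


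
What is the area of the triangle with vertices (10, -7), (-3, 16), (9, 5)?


Area = |x1(y2-y3) + x2(y3-y1) + x3(y1-y2)| / 2
= |10*(16-5) + -3*(5--7) + 9*(-7-16)| / 2
= 66.5

66.5


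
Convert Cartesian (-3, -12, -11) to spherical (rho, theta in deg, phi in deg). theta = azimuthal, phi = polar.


rho = sqrt((-3)^2 + (-12)^2 + (-11)^2) = 16.5529
theta = atan2(-12, -3) = 255.9638 deg
phi = acos(-11/16.5529) = 131.6466 deg

rho = 16.5529, theta = 255.9638 deg, phi = 131.6466 deg


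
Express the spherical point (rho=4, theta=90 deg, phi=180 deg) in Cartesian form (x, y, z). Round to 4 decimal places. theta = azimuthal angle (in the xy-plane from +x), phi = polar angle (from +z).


x = 4 * sin(180) * cos(90) = 0
y = 4 * sin(180) * sin(90) = 0
z = 4 * cos(180) = -4

(0, 0, -4)


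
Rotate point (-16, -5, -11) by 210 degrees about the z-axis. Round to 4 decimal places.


x' = -16*cos(210) - -5*sin(210) = 11.3564
y' = -16*sin(210) + -5*cos(210) = 12.3301
z' = -11

(11.3564, 12.3301, -11)


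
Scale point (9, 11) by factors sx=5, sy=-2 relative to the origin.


Scaling: (x*sx, y*sy) = (9*5, 11*-2) = (45, -22)

(45, -22)


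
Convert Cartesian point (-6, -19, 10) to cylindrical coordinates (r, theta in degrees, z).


r = sqrt((-6)^2 + (-19)^2) = 19.9249
theta = atan2(-19, -6) = 252.4744 deg
z = 10

r = 19.9249, theta = 252.4744 deg, z = 10


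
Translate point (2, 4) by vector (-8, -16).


Translation: (x+dx, y+dy) = (2+-8, 4+-16) = (-6, -12)

(-6, -12)


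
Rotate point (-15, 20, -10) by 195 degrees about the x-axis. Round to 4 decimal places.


x' = -15
y' = 20*cos(195) - -10*sin(195) = -21.9067
z' = 20*sin(195) + -10*cos(195) = 4.4829

(-15, -21.9067, 4.4829)


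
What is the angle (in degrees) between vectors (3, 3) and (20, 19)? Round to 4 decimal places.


dot = 3*20 + 3*19 = 117
|u| = 4.2426, |v| = 27.5862
cos(angle) = 0.9997
angle = 1.4688 degrees

1.4688 degrees


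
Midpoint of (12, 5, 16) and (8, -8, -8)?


Midpoint = ((12+8)/2, (5+-8)/2, (16+-8)/2) = (10, -1.5, 4)

(10, -1.5, 4)


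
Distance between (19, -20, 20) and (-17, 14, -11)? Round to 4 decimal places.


d = sqrt((-17-19)^2 + (14--20)^2 + (-11-20)^2) = 58.4209

58.4209


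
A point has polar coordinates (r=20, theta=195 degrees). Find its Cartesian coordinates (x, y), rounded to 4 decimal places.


x = 20 * cos(195) = -19.3185
y = 20 * sin(195) = -5.1764

(-19.3185, -5.1764)


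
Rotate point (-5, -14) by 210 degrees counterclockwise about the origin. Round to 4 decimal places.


x' = -5*cos(210) - -14*sin(210) = -2.6699
y' = -5*sin(210) + -14*cos(210) = 14.6244

(-2.6699, 14.6244)


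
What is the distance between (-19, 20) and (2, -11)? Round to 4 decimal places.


d = sqrt((2--19)^2 + (-11-20)^2) = 37.4433

37.4433


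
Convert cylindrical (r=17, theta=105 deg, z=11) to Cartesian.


x = 17 * cos(105) = -4.3999
y = 17 * sin(105) = 16.4207
z = 11

(-4.3999, 16.4207, 11)


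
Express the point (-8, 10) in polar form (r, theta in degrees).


r = sqrt((-8)^2 + 10^2) = 12.8062
theta = atan2(10, -8) = 128.6598 degrees

r = 12.8062, theta = 128.6598 degrees


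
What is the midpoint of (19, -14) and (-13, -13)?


Midpoint = ((19+-13)/2, (-14+-13)/2) = (3, -13.5)

(3, -13.5)


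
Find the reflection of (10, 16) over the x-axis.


Reflection across x-axis: (x, y) -> (x, -y)
(10, 16) -> (10, -16)

(10, -16)


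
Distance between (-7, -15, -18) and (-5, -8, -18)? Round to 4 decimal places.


d = sqrt((-5--7)^2 + (-8--15)^2 + (-18--18)^2) = 7.2801

7.2801


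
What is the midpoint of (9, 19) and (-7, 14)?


Midpoint = ((9+-7)/2, (19+14)/2) = (1, 16.5)

(1, 16.5)


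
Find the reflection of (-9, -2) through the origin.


Reflection through origin: (x, y) -> (-x, -y)
(-9, -2) -> (9, 2)

(9, 2)


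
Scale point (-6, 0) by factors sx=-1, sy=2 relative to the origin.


Scaling: (x*sx, y*sy) = (-6*-1, 0*2) = (6, 0)

(6, 0)


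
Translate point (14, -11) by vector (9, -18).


Translation: (x+dx, y+dy) = (14+9, -11+-18) = (23, -29)

(23, -29)


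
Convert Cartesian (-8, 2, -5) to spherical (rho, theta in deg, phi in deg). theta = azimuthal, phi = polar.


rho = sqrt((-8)^2 + 2^2 + (-5)^2) = 9.6437
theta = atan2(2, -8) = 165.9638 deg
phi = acos(-5/9.6437) = 121.2301 deg

rho = 9.6437, theta = 165.9638 deg, phi = 121.2301 deg


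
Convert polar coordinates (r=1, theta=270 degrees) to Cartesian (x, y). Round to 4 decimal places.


x = 1 * cos(270) = 0
y = 1 * sin(270) = -1

(0, -1)


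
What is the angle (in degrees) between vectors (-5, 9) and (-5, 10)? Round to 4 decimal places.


dot = -5*-5 + 9*10 = 115
|u| = 10.2956, |v| = 11.1803
cos(angle) = 0.9991
angle = 2.4896 degrees

2.4896 degrees


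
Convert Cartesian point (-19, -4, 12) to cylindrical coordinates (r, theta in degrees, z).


r = sqrt((-19)^2 + (-4)^2) = 19.4165
theta = atan2(-4, -19) = 191.8887 deg
z = 12

r = 19.4165, theta = 191.8887 deg, z = 12


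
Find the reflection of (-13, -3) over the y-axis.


Reflection across y-axis: (x, y) -> (-x, y)
(-13, -3) -> (13, -3)

(13, -3)


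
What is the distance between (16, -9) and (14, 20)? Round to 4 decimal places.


d = sqrt((14-16)^2 + (20--9)^2) = 29.0689

29.0689


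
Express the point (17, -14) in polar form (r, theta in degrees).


r = sqrt(17^2 + (-14)^2) = 22.0227
theta = atan2(-14, 17) = 320.5275 degrees

r = 22.0227, theta = 320.5275 degrees


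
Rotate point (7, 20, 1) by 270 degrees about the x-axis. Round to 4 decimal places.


x' = 7
y' = 20*cos(270) - 1*sin(270) = 1
z' = 20*sin(270) + 1*cos(270) = -20

(7, 1, -20)


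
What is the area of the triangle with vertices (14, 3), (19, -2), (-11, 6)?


Area = |x1(y2-y3) + x2(y3-y1) + x3(y1-y2)| / 2
= |14*(-2-6) + 19*(6-3) + -11*(3--2)| / 2
= 55

55


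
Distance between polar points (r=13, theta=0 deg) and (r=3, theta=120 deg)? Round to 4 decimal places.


d = sqrt(r1^2 + r2^2 - 2*r1*r2*cos(t2-t1))
d = sqrt(13^2 + 3^2 - 2*13*3*cos(120-0)) = 14.7309

14.7309


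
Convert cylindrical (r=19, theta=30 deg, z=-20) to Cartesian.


x = 19 * cos(30) = 16.4545
y = 19 * sin(30) = 9.5
z = -20

(16.4545, 9.5, -20)


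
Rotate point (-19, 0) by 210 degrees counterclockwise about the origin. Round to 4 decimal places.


x' = -19*cos(210) - 0*sin(210) = 16.4545
y' = -19*sin(210) + 0*cos(210) = 9.5

(16.4545, 9.5)


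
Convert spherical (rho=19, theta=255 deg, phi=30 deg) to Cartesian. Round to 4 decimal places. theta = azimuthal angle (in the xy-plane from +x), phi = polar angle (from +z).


x = 19 * sin(30) * cos(255) = -2.4588
y = 19 * sin(30) * sin(255) = -9.1763
z = 19 * cos(30) = 16.4545

(-2.4588, -9.1763, 16.4545)


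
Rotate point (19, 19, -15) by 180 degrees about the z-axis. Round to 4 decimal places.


x' = 19*cos(180) - 19*sin(180) = -19
y' = 19*sin(180) + 19*cos(180) = -19
z' = -15

(-19, -19, -15)


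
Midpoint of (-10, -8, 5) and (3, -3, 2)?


Midpoint = ((-10+3)/2, (-8+-3)/2, (5+2)/2) = (-3.5, -5.5, 3.5)

(-3.5, -5.5, 3.5)


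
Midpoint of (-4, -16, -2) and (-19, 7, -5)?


Midpoint = ((-4+-19)/2, (-16+7)/2, (-2+-5)/2) = (-11.5, -4.5, -3.5)

(-11.5, -4.5, -3.5)


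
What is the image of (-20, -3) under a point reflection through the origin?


Reflection through origin: (x, y) -> (-x, -y)
(-20, -3) -> (20, 3)

(20, 3)


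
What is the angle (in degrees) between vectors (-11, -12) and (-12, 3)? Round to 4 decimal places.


dot = -11*-12 + -12*3 = 96
|u| = 16.2788, |v| = 12.3693
cos(angle) = 0.4768
angle = 61.5258 degrees

61.5258 degrees


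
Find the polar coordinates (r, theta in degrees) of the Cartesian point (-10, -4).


r = sqrt((-10)^2 + (-4)^2) = 10.7703
theta = atan2(-4, -10) = 201.8014 degrees

r = 10.7703, theta = 201.8014 degrees


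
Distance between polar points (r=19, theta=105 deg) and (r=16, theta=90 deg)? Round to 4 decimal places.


d = sqrt(r1^2 + r2^2 - 2*r1*r2*cos(t2-t1))
d = sqrt(19^2 + 16^2 - 2*19*16*cos(90-105)) = 5.4513

5.4513


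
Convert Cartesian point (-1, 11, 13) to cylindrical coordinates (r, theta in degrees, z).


r = sqrt((-1)^2 + 11^2) = 11.0454
theta = atan2(11, -1) = 95.1944 deg
z = 13

r = 11.0454, theta = 95.1944 deg, z = 13


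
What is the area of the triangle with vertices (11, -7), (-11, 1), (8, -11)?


Area = |x1(y2-y3) + x2(y3-y1) + x3(y1-y2)| / 2
= |11*(1--11) + -11*(-11--7) + 8*(-7-1)| / 2
= 56

56


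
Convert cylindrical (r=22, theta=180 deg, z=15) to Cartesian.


x = 22 * cos(180) = -22
y = 22 * sin(180) = 0
z = 15

(-22, 0, 15)


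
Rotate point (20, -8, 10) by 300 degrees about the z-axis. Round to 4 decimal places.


x' = 20*cos(300) - -8*sin(300) = 3.0718
y' = 20*sin(300) + -8*cos(300) = -21.3205
z' = 10

(3.0718, -21.3205, 10)


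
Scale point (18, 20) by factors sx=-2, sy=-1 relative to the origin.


Scaling: (x*sx, y*sy) = (18*-2, 20*-1) = (-36, -20)

(-36, -20)


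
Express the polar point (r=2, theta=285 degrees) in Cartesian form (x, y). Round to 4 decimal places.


x = 2 * cos(285) = 0.5176
y = 2 * sin(285) = -1.9319

(0.5176, -1.9319)


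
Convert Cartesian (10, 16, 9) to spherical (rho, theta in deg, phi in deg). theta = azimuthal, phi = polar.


rho = sqrt(10^2 + 16^2 + 9^2) = 20.9045
theta = atan2(16, 10) = 57.9946 deg
phi = acos(9/20.9045) = 64.4989 deg

rho = 20.9045, theta = 57.9946 deg, phi = 64.4989 deg


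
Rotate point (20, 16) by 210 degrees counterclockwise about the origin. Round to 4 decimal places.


x' = 20*cos(210) - 16*sin(210) = -9.3205
y' = 20*sin(210) + 16*cos(210) = -23.8564

(-9.3205, -23.8564)


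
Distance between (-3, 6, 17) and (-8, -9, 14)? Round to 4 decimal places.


d = sqrt((-8--3)^2 + (-9-6)^2 + (14-17)^2) = 16.0935

16.0935


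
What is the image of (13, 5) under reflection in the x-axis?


Reflection across x-axis: (x, y) -> (x, -y)
(13, 5) -> (13, -5)

(13, -5)


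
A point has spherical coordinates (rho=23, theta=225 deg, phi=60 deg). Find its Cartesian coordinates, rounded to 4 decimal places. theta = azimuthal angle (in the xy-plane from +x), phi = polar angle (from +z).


x = 23 * sin(60) * cos(225) = -14.0846
y = 23 * sin(60) * sin(225) = -14.0846
z = 23 * cos(60) = 11.5

(-14.0846, -14.0846, 11.5)


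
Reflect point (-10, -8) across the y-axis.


Reflection across y-axis: (x, y) -> (-x, y)
(-10, -8) -> (10, -8)

(10, -8)


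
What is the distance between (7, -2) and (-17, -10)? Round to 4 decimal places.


d = sqrt((-17-7)^2 + (-10--2)^2) = 25.2982

25.2982


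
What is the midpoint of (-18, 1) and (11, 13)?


Midpoint = ((-18+11)/2, (1+13)/2) = (-3.5, 7)

(-3.5, 7)


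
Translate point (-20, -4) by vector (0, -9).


Translation: (x+dx, y+dy) = (-20+0, -4+-9) = (-20, -13)

(-20, -13)


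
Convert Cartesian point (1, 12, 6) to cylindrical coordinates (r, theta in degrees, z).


r = sqrt(1^2 + 12^2) = 12.0416
theta = atan2(12, 1) = 85.2364 deg
z = 6

r = 12.0416, theta = 85.2364 deg, z = 6


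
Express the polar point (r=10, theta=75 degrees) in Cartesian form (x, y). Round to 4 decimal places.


x = 10 * cos(75) = 2.5882
y = 10 * sin(75) = 9.6593

(2.5882, 9.6593)


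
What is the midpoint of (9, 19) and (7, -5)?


Midpoint = ((9+7)/2, (19+-5)/2) = (8, 7)

(8, 7)


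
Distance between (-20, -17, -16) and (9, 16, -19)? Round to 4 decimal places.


d = sqrt((9--20)^2 + (16--17)^2 + (-19--16)^2) = 44.0341

44.0341


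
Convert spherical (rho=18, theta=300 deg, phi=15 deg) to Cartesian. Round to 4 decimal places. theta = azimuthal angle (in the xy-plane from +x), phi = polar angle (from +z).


x = 18 * sin(15) * cos(300) = 2.3294
y = 18 * sin(15) * sin(300) = -4.0346
z = 18 * cos(15) = 17.3867

(2.3294, -4.0346, 17.3867)


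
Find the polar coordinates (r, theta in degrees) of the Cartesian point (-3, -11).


r = sqrt((-3)^2 + (-11)^2) = 11.4018
theta = atan2(-11, -3) = 254.7449 degrees

r = 11.4018, theta = 254.7449 degrees


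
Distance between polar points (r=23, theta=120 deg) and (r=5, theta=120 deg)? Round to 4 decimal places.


d = sqrt(r1^2 + r2^2 - 2*r1*r2*cos(t2-t1))
d = sqrt(23^2 + 5^2 - 2*23*5*cos(120-120)) = 18

18


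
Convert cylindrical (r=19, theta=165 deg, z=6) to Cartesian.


x = 19 * cos(165) = -18.3526
y = 19 * sin(165) = 4.9176
z = 6

(-18.3526, 4.9176, 6)


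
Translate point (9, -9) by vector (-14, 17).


Translation: (x+dx, y+dy) = (9+-14, -9+17) = (-5, 8)

(-5, 8)


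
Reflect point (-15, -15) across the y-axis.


Reflection across y-axis: (x, y) -> (-x, y)
(-15, -15) -> (15, -15)

(15, -15)


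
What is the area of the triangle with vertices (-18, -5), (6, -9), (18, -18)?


Area = |x1(y2-y3) + x2(y3-y1) + x3(y1-y2)| / 2
= |-18*(-9--18) + 6*(-18--5) + 18*(-5--9)| / 2
= 84

84


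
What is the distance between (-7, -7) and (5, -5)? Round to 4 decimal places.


d = sqrt((5--7)^2 + (-5--7)^2) = 12.1655

12.1655


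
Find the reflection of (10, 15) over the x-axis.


Reflection across x-axis: (x, y) -> (x, -y)
(10, 15) -> (10, -15)

(10, -15)


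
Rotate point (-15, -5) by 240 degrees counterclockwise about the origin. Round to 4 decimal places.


x' = -15*cos(240) - -5*sin(240) = 3.1699
y' = -15*sin(240) + -5*cos(240) = 15.4904

(3.1699, 15.4904)


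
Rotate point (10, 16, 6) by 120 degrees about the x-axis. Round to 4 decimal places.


x' = 10
y' = 16*cos(120) - 6*sin(120) = -13.1962
z' = 16*sin(120) + 6*cos(120) = 10.8564

(10, -13.1962, 10.8564)


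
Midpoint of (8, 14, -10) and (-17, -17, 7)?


Midpoint = ((8+-17)/2, (14+-17)/2, (-10+7)/2) = (-4.5, -1.5, -1.5)

(-4.5, -1.5, -1.5)


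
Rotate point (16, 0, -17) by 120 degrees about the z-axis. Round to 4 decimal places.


x' = 16*cos(120) - 0*sin(120) = -8
y' = 16*sin(120) + 0*cos(120) = 13.8564
z' = -17

(-8, 13.8564, -17)


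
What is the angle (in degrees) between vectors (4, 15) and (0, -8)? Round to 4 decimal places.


dot = 4*0 + 15*-8 = -120
|u| = 15.5242, |v| = 8
cos(angle) = -0.9662
angle = 165.0686 degrees

165.0686 degrees


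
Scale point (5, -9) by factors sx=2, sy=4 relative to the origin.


Scaling: (x*sx, y*sy) = (5*2, -9*4) = (10, -36)

(10, -36)


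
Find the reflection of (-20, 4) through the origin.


Reflection through origin: (x, y) -> (-x, -y)
(-20, 4) -> (20, -4)

(20, -4)


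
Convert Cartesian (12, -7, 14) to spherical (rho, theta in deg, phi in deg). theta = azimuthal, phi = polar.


rho = sqrt(12^2 + (-7)^2 + 14^2) = 19.7231
theta = atan2(-7, 12) = 329.7436 deg
phi = acos(14/19.7231) = 44.7791 deg

rho = 19.7231, theta = 329.7436 deg, phi = 44.7791 deg


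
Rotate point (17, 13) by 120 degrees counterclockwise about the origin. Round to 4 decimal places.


x' = 17*cos(120) - 13*sin(120) = -19.7583
y' = 17*sin(120) + 13*cos(120) = 8.2224

(-19.7583, 8.2224)


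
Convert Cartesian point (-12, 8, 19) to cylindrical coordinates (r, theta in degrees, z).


r = sqrt((-12)^2 + 8^2) = 14.4222
theta = atan2(8, -12) = 146.3099 deg
z = 19

r = 14.4222, theta = 146.3099 deg, z = 19


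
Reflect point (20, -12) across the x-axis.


Reflection across x-axis: (x, y) -> (x, -y)
(20, -12) -> (20, 12)

(20, 12)


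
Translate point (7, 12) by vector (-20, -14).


Translation: (x+dx, y+dy) = (7+-20, 12+-14) = (-13, -2)

(-13, -2)


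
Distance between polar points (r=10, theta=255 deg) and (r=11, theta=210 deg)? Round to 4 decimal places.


d = sqrt(r1^2 + r2^2 - 2*r1*r2*cos(t2-t1))
d = sqrt(10^2 + 11^2 - 2*10*11*cos(210-255)) = 8.0893

8.0893


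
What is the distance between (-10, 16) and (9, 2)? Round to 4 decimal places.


d = sqrt((9--10)^2 + (2-16)^2) = 23.6008

23.6008


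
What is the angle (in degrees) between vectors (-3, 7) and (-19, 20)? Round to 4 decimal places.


dot = -3*-19 + 7*20 = 197
|u| = 7.6158, |v| = 27.5862
cos(angle) = 0.9377
angle = 20.3326 degrees

20.3326 degrees


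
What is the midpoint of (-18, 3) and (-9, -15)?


Midpoint = ((-18+-9)/2, (3+-15)/2) = (-13.5, -6)

(-13.5, -6)


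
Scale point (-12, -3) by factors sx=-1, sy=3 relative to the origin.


Scaling: (x*sx, y*sy) = (-12*-1, -3*3) = (12, -9)

(12, -9)


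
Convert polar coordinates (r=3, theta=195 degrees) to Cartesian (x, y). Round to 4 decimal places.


x = 3 * cos(195) = -2.8978
y = 3 * sin(195) = -0.7765

(-2.8978, -0.7765)


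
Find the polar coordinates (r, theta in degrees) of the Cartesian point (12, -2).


r = sqrt(12^2 + (-2)^2) = 12.1655
theta = atan2(-2, 12) = 350.5377 degrees

r = 12.1655, theta = 350.5377 degrees


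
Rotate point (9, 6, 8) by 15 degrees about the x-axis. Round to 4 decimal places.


x' = 9
y' = 6*cos(15) - 8*sin(15) = 3.725
z' = 6*sin(15) + 8*cos(15) = 9.2803

(9, 3.725, 9.2803)


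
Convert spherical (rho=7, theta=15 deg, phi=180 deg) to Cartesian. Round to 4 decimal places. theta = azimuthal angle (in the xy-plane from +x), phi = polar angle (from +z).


x = 7 * sin(180) * cos(15) = 0
y = 7 * sin(180) * sin(15) = 0
z = 7 * cos(180) = -7

(0, 0, -7)


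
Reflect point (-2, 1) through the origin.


Reflection through origin: (x, y) -> (-x, -y)
(-2, 1) -> (2, -1)

(2, -1)


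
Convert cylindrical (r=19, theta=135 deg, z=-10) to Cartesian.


x = 19 * cos(135) = -13.435
y = 19 * sin(135) = 13.435
z = -10

(-13.435, 13.435, -10)


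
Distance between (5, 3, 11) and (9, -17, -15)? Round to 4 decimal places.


d = sqrt((9-5)^2 + (-17-3)^2 + (-15-11)^2) = 33.0454

33.0454


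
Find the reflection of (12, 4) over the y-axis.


Reflection across y-axis: (x, y) -> (-x, y)
(12, 4) -> (-12, 4)

(-12, 4)


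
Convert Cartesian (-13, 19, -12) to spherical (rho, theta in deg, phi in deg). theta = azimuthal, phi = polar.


rho = sqrt((-13)^2 + 19^2 + (-12)^2) = 25.9615
theta = atan2(19, -13) = 124.3803 deg
phi = acos(-12/25.9615) = 117.5306 deg

rho = 25.9615, theta = 124.3803 deg, phi = 117.5306 deg


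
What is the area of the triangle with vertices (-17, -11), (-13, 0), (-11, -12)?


Area = |x1(y2-y3) + x2(y3-y1) + x3(y1-y2)| / 2
= |-17*(0--12) + -13*(-12--11) + -11*(-11-0)| / 2
= 35

35


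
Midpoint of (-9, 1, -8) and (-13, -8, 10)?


Midpoint = ((-9+-13)/2, (1+-8)/2, (-8+10)/2) = (-11, -3.5, 1)

(-11, -3.5, 1)


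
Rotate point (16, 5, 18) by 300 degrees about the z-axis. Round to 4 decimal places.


x' = 16*cos(300) - 5*sin(300) = 12.3301
y' = 16*sin(300) + 5*cos(300) = -11.3564
z' = 18

(12.3301, -11.3564, 18)


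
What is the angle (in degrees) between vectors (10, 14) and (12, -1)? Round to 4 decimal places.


dot = 10*12 + 14*-1 = 106
|u| = 17.2047, |v| = 12.0416
cos(angle) = 0.5117
angle = 59.226 degrees

59.226 degrees


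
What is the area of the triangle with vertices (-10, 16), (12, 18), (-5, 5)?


Area = |x1(y2-y3) + x2(y3-y1) + x3(y1-y2)| / 2
= |-10*(18-5) + 12*(5-16) + -5*(16-18)| / 2
= 126

126


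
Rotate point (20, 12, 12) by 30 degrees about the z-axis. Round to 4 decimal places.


x' = 20*cos(30) - 12*sin(30) = 11.3205
y' = 20*sin(30) + 12*cos(30) = 20.3923
z' = 12

(11.3205, 20.3923, 12)


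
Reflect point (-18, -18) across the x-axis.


Reflection across x-axis: (x, y) -> (x, -y)
(-18, -18) -> (-18, 18)

(-18, 18)


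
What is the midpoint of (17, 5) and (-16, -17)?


Midpoint = ((17+-16)/2, (5+-17)/2) = (0.5, -6)

(0.5, -6)


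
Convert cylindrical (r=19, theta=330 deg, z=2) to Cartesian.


x = 19 * cos(330) = 16.4545
y = 19 * sin(330) = -9.5
z = 2

(16.4545, -9.5, 2)


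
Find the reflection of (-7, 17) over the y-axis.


Reflection across y-axis: (x, y) -> (-x, y)
(-7, 17) -> (7, 17)

(7, 17)


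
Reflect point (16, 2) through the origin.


Reflection through origin: (x, y) -> (-x, -y)
(16, 2) -> (-16, -2)

(-16, -2)


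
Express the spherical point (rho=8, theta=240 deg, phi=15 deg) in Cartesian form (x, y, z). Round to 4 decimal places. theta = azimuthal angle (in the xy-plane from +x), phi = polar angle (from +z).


x = 8 * sin(15) * cos(240) = -1.0353
y = 8 * sin(15) * sin(240) = -1.7932
z = 8 * cos(15) = 7.7274

(-1.0353, -1.7932, 7.7274)


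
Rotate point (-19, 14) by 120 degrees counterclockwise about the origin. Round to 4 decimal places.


x' = -19*cos(120) - 14*sin(120) = -2.6244
y' = -19*sin(120) + 14*cos(120) = -23.4545

(-2.6244, -23.4545)


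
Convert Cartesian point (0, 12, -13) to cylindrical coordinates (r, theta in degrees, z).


r = sqrt(0^2 + 12^2) = 12
theta = atan2(12, 0) = 90 deg
z = -13

r = 12, theta = 90 deg, z = -13


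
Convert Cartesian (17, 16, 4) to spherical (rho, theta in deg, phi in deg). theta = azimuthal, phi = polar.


rho = sqrt(17^2 + 16^2 + 4^2) = 23.6854
theta = atan2(16, 17) = 43.2643 deg
phi = acos(4/23.6854) = 80.2773 deg

rho = 23.6854, theta = 43.2643 deg, phi = 80.2773 deg


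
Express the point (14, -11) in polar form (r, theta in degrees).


r = sqrt(14^2 + (-11)^2) = 17.8045
theta = atan2(-11, 14) = 321.8428 degrees

r = 17.8045, theta = 321.8428 degrees


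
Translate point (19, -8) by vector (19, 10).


Translation: (x+dx, y+dy) = (19+19, -8+10) = (38, 2)

(38, 2)


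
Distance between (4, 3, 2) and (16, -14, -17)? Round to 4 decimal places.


d = sqrt((16-4)^2 + (-14-3)^2 + (-17-2)^2) = 28.178

28.178


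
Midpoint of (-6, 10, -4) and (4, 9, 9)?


Midpoint = ((-6+4)/2, (10+9)/2, (-4+9)/2) = (-1, 9.5, 2.5)

(-1, 9.5, 2.5)


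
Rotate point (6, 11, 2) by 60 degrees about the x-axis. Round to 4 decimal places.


x' = 6
y' = 11*cos(60) - 2*sin(60) = 3.7679
z' = 11*sin(60) + 2*cos(60) = 10.5263

(6, 3.7679, 10.5263)


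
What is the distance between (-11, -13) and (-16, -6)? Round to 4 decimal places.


d = sqrt((-16--11)^2 + (-6--13)^2) = 8.6023

8.6023


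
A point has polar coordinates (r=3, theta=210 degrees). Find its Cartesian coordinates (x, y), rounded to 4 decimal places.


x = 3 * cos(210) = -2.5981
y = 3 * sin(210) = -1.5

(-2.5981, -1.5)


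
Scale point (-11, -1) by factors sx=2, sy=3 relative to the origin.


Scaling: (x*sx, y*sy) = (-11*2, -1*3) = (-22, -3)

(-22, -3)


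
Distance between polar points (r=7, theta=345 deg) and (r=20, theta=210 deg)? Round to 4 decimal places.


d = sqrt(r1^2 + r2^2 - 2*r1*r2*cos(t2-t1))
d = sqrt(7^2 + 20^2 - 2*7*20*cos(210-345)) = 25.436

25.436


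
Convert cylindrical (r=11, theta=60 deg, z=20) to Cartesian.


x = 11 * cos(60) = 5.5
y = 11 * sin(60) = 9.5263
z = 20

(5.5, 9.5263, 20)


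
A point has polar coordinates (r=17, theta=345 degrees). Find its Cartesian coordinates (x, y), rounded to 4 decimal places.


x = 17 * cos(345) = 16.4207
y = 17 * sin(345) = -4.3999

(16.4207, -4.3999)


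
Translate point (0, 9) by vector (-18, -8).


Translation: (x+dx, y+dy) = (0+-18, 9+-8) = (-18, 1)

(-18, 1)


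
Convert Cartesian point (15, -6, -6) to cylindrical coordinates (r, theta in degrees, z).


r = sqrt(15^2 + (-6)^2) = 16.1555
theta = atan2(-6, 15) = 338.1986 deg
z = -6

r = 16.1555, theta = 338.1986 deg, z = -6


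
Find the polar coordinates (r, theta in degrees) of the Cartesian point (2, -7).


r = sqrt(2^2 + (-7)^2) = 7.2801
theta = atan2(-7, 2) = 285.9454 degrees

r = 7.2801, theta = 285.9454 degrees


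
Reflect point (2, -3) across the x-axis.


Reflection across x-axis: (x, y) -> (x, -y)
(2, -3) -> (2, 3)

(2, 3)


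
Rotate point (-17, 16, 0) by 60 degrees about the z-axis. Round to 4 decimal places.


x' = -17*cos(60) - 16*sin(60) = -22.3564
y' = -17*sin(60) + 16*cos(60) = -6.7224
z' = 0

(-22.3564, -6.7224, 0)


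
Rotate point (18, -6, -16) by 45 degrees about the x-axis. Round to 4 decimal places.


x' = 18
y' = -6*cos(45) - -16*sin(45) = 7.0711
z' = -6*sin(45) + -16*cos(45) = -15.5563

(18, 7.0711, -15.5563)


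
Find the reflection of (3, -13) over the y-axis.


Reflection across y-axis: (x, y) -> (-x, y)
(3, -13) -> (-3, -13)

(-3, -13)


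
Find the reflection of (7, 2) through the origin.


Reflection through origin: (x, y) -> (-x, -y)
(7, 2) -> (-7, -2)

(-7, -2)


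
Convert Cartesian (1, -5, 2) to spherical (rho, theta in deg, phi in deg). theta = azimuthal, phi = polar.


rho = sqrt(1^2 + (-5)^2 + 2^2) = 5.4772
theta = atan2(-5, 1) = 281.3099 deg
phi = acos(2/5.4772) = 68.5833 deg

rho = 5.4772, theta = 281.3099 deg, phi = 68.5833 deg


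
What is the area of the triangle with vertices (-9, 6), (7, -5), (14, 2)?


Area = |x1(y2-y3) + x2(y3-y1) + x3(y1-y2)| / 2
= |-9*(-5-2) + 7*(2-6) + 14*(6--5)| / 2
= 94.5

94.5


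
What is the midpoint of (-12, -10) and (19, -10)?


Midpoint = ((-12+19)/2, (-10+-10)/2) = (3.5, -10)

(3.5, -10)


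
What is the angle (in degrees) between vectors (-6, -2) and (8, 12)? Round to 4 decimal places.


dot = -6*8 + -2*12 = -72
|u| = 6.3246, |v| = 14.4222
cos(angle) = -0.7894
angle = 142.125 degrees

142.125 degrees


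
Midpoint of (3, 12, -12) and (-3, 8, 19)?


Midpoint = ((3+-3)/2, (12+8)/2, (-12+19)/2) = (0, 10, 3.5)

(0, 10, 3.5)


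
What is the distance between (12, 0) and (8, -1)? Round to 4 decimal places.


d = sqrt((8-12)^2 + (-1-0)^2) = 4.1231

4.1231


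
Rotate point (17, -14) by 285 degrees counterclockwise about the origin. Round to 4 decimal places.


x' = 17*cos(285) - -14*sin(285) = -9.123
y' = 17*sin(285) + -14*cos(285) = -20.0442

(-9.123, -20.0442)


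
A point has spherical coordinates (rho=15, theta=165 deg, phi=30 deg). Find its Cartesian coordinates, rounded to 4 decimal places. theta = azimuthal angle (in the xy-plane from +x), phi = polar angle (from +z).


x = 15 * sin(30) * cos(165) = -7.2444
y = 15 * sin(30) * sin(165) = 1.9411
z = 15 * cos(30) = 12.9904

(-7.2444, 1.9411, 12.9904)


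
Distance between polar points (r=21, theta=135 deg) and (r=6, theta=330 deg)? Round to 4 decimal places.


d = sqrt(r1^2 + r2^2 - 2*r1*r2*cos(t2-t1))
d = sqrt(21^2 + 6^2 - 2*21*6*cos(330-135)) = 26.8405

26.8405


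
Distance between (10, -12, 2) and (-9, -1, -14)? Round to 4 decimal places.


d = sqrt((-9-10)^2 + (-1--12)^2 + (-14-2)^2) = 27.1662

27.1662


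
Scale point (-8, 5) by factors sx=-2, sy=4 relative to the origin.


Scaling: (x*sx, y*sy) = (-8*-2, 5*4) = (16, 20)

(16, 20)


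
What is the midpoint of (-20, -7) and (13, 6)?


Midpoint = ((-20+13)/2, (-7+6)/2) = (-3.5, -0.5)

(-3.5, -0.5)


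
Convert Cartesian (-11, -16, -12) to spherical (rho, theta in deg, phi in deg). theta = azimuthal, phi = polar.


rho = sqrt((-11)^2 + (-16)^2 + (-12)^2) = 22.8254
theta = atan2(-16, -11) = 235.4915 deg
phi = acos(-12/22.8254) = 121.7174 deg

rho = 22.8254, theta = 235.4915 deg, phi = 121.7174 deg


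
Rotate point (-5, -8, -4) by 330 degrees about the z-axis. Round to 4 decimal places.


x' = -5*cos(330) - -8*sin(330) = -8.3301
y' = -5*sin(330) + -8*cos(330) = -4.4282
z' = -4

(-8.3301, -4.4282, -4)


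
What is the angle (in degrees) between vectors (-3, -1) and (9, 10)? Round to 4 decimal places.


dot = -3*9 + -1*10 = -37
|u| = 3.1623, |v| = 13.4536
cos(angle) = -0.8697
angle = 150.4222 degrees

150.4222 degrees


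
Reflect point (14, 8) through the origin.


Reflection through origin: (x, y) -> (-x, -y)
(14, 8) -> (-14, -8)

(-14, -8)


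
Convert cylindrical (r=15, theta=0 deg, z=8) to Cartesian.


x = 15 * cos(0) = 15
y = 15 * sin(0) = 0
z = 8

(15, 0, 8)


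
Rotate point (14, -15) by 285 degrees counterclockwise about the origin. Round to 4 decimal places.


x' = 14*cos(285) - -15*sin(285) = -10.8654
y' = 14*sin(285) + -15*cos(285) = -17.4052

(-10.8654, -17.4052)


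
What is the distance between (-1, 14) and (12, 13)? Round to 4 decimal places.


d = sqrt((12--1)^2 + (13-14)^2) = 13.0384

13.0384


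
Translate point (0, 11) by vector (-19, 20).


Translation: (x+dx, y+dy) = (0+-19, 11+20) = (-19, 31)

(-19, 31)


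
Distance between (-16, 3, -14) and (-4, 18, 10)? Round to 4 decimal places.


d = sqrt((-4--16)^2 + (18-3)^2 + (10--14)^2) = 30.7409

30.7409


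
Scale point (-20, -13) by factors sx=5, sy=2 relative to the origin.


Scaling: (x*sx, y*sy) = (-20*5, -13*2) = (-100, -26)

(-100, -26)


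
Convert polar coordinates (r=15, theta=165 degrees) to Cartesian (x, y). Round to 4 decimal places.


x = 15 * cos(165) = -14.4889
y = 15 * sin(165) = 3.8823

(-14.4889, 3.8823)


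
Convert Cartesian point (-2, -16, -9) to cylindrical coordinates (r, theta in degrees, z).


r = sqrt((-2)^2 + (-16)^2) = 16.1245
theta = atan2(-16, -2) = 262.875 deg
z = -9

r = 16.1245, theta = 262.875 deg, z = -9


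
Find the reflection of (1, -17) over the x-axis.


Reflection across x-axis: (x, y) -> (x, -y)
(1, -17) -> (1, 17)

(1, 17)


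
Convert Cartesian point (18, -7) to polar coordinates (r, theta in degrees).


r = sqrt(18^2 + (-7)^2) = 19.3132
theta = atan2(-7, 18) = 338.7495 degrees

r = 19.3132, theta = 338.7495 degrees


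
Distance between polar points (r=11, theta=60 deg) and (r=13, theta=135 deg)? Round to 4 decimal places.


d = sqrt(r1^2 + r2^2 - 2*r1*r2*cos(t2-t1))
d = sqrt(11^2 + 13^2 - 2*11*13*cos(135-60)) = 14.6962

14.6962


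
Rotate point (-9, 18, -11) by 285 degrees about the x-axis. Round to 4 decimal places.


x' = -9
y' = 18*cos(285) - -11*sin(285) = -5.9664
z' = 18*sin(285) + -11*cos(285) = -20.2337

(-9, -5.9664, -20.2337)


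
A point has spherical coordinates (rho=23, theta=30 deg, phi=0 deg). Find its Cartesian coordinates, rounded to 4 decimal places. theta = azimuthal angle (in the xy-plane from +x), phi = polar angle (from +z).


x = 23 * sin(0) * cos(30) = 0
y = 23 * sin(0) * sin(30) = 0
z = 23 * cos(0) = 23

(0, 0, 23)


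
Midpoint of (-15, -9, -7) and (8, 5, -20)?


Midpoint = ((-15+8)/2, (-9+5)/2, (-7+-20)/2) = (-3.5, -2, -13.5)

(-3.5, -2, -13.5)


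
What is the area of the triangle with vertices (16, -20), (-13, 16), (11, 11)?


Area = |x1(y2-y3) + x2(y3-y1) + x3(y1-y2)| / 2
= |16*(16-11) + -13*(11--20) + 11*(-20-16)| / 2
= 359.5

359.5


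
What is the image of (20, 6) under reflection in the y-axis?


Reflection across y-axis: (x, y) -> (-x, y)
(20, 6) -> (-20, 6)

(-20, 6)


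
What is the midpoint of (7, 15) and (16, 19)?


Midpoint = ((7+16)/2, (15+19)/2) = (11.5, 17)

(11.5, 17)


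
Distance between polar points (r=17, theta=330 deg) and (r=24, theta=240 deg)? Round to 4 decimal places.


d = sqrt(r1^2 + r2^2 - 2*r1*r2*cos(t2-t1))
d = sqrt(17^2 + 24^2 - 2*17*24*cos(240-330)) = 29.4109

29.4109


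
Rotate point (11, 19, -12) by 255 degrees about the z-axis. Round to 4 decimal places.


x' = 11*cos(255) - 19*sin(255) = 15.5056
y' = 11*sin(255) + 19*cos(255) = -15.5427
z' = -12

(15.5056, -15.5427, -12)


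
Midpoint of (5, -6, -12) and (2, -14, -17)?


Midpoint = ((5+2)/2, (-6+-14)/2, (-12+-17)/2) = (3.5, -10, -14.5)

(3.5, -10, -14.5)


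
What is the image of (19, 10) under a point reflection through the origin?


Reflection through origin: (x, y) -> (-x, -y)
(19, 10) -> (-19, -10)

(-19, -10)


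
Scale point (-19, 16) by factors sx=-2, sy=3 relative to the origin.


Scaling: (x*sx, y*sy) = (-19*-2, 16*3) = (38, 48)

(38, 48)


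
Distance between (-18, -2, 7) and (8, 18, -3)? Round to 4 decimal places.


d = sqrt((8--18)^2 + (18--2)^2 + (-3-7)^2) = 34.2929

34.2929


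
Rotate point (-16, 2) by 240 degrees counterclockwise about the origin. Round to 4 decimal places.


x' = -16*cos(240) - 2*sin(240) = 9.7321
y' = -16*sin(240) + 2*cos(240) = 12.8564

(9.7321, 12.8564)


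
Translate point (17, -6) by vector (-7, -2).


Translation: (x+dx, y+dy) = (17+-7, -6+-2) = (10, -8)

(10, -8)


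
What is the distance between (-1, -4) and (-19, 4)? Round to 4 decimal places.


d = sqrt((-19--1)^2 + (4--4)^2) = 19.6977

19.6977


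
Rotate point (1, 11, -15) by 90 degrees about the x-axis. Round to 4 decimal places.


x' = 1
y' = 11*cos(90) - -15*sin(90) = 15
z' = 11*sin(90) + -15*cos(90) = 11

(1, 15, 11)


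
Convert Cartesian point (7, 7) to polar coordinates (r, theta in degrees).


r = sqrt(7^2 + 7^2) = 9.8995
theta = atan2(7, 7) = 45 degrees

r = 9.8995, theta = 45 degrees


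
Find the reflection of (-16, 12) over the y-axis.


Reflection across y-axis: (x, y) -> (-x, y)
(-16, 12) -> (16, 12)

(16, 12)


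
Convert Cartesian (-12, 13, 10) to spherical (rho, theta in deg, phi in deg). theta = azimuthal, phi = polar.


rho = sqrt((-12)^2 + 13^2 + 10^2) = 20.3224
theta = atan2(13, -12) = 132.7094 deg
phi = acos(10/20.3224) = 60.5234 deg

rho = 20.3224, theta = 132.7094 deg, phi = 60.5234 deg


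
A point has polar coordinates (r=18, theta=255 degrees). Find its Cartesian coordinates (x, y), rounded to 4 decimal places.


x = 18 * cos(255) = -4.6587
y = 18 * sin(255) = -17.3867

(-4.6587, -17.3867)


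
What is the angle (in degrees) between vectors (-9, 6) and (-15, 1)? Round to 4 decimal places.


dot = -9*-15 + 6*1 = 141
|u| = 10.8167, |v| = 15.0333
cos(angle) = 0.8671
angle = 29.876 degrees

29.876 degrees


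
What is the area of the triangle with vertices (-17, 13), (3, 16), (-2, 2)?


Area = |x1(y2-y3) + x2(y3-y1) + x3(y1-y2)| / 2
= |-17*(16-2) + 3*(2-13) + -2*(13-16)| / 2
= 132.5

132.5


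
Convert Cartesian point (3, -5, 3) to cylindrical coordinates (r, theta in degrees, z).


r = sqrt(3^2 + (-5)^2) = 5.831
theta = atan2(-5, 3) = 300.9638 deg
z = 3

r = 5.831, theta = 300.9638 deg, z = 3


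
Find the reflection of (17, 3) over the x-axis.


Reflection across x-axis: (x, y) -> (x, -y)
(17, 3) -> (17, -3)

(17, -3)


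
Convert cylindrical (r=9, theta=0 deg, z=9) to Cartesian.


x = 9 * cos(0) = 9
y = 9 * sin(0) = 0
z = 9

(9, 0, 9)


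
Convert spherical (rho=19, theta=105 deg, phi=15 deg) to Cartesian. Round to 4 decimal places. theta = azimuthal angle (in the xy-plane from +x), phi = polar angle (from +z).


x = 19 * sin(15) * cos(105) = -1.2728
y = 19 * sin(15) * sin(105) = 4.75
z = 19 * cos(15) = 18.3526

(-1.2728, 4.75, 18.3526)


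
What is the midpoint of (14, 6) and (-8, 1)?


Midpoint = ((14+-8)/2, (6+1)/2) = (3, 3.5)

(3, 3.5)


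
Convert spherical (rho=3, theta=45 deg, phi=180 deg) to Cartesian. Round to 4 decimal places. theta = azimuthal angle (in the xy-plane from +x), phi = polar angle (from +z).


x = 3 * sin(180) * cos(45) = 0
y = 3 * sin(180) * sin(45) = 0
z = 3 * cos(180) = -3

(0, 0, -3)


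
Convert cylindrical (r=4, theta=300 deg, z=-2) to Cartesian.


x = 4 * cos(300) = 2
y = 4 * sin(300) = -3.4641
z = -2

(2, -3.4641, -2)


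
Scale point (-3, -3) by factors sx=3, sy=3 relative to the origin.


Scaling: (x*sx, y*sy) = (-3*3, -3*3) = (-9, -9)

(-9, -9)


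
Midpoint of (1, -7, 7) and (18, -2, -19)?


Midpoint = ((1+18)/2, (-7+-2)/2, (7+-19)/2) = (9.5, -4.5, -6)

(9.5, -4.5, -6)


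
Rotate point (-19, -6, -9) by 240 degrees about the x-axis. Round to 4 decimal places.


x' = -19
y' = -6*cos(240) - -9*sin(240) = -4.7942
z' = -6*sin(240) + -9*cos(240) = 9.6962

(-19, -4.7942, 9.6962)


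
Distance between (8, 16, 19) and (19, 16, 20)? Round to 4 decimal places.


d = sqrt((19-8)^2 + (16-16)^2 + (20-19)^2) = 11.0454

11.0454


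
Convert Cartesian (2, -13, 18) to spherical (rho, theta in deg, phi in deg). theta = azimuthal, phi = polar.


rho = sqrt(2^2 + (-13)^2 + 18^2) = 22.2935
theta = atan2(-13, 2) = 278.7462 deg
phi = acos(18/22.2935) = 36.1563 deg

rho = 22.2935, theta = 278.7462 deg, phi = 36.1563 deg


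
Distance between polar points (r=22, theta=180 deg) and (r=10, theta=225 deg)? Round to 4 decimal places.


d = sqrt(r1^2 + r2^2 - 2*r1*r2*cos(t2-t1))
d = sqrt(22^2 + 10^2 - 2*22*10*cos(225-180)) = 16.5189

16.5189


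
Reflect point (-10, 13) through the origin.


Reflection through origin: (x, y) -> (-x, -y)
(-10, 13) -> (10, -13)

(10, -13)


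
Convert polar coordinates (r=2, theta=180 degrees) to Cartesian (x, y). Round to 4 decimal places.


x = 2 * cos(180) = -2
y = 2 * sin(180) = 0

(-2, 0)


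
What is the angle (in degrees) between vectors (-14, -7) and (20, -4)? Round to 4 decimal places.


dot = -14*20 + -7*-4 = -252
|u| = 15.6525, |v| = 20.3961
cos(angle) = -0.7894
angle = 142.125 degrees

142.125 degrees


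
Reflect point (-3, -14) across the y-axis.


Reflection across y-axis: (x, y) -> (-x, y)
(-3, -14) -> (3, -14)

(3, -14)


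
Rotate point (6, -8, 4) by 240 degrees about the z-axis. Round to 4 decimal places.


x' = 6*cos(240) - -8*sin(240) = -9.9282
y' = 6*sin(240) + -8*cos(240) = -1.1962
z' = 4

(-9.9282, -1.1962, 4)


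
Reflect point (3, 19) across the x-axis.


Reflection across x-axis: (x, y) -> (x, -y)
(3, 19) -> (3, -19)

(3, -19)


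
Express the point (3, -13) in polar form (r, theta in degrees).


r = sqrt(3^2 + (-13)^2) = 13.3417
theta = atan2(-13, 3) = 282.9946 degrees

r = 13.3417, theta = 282.9946 degrees


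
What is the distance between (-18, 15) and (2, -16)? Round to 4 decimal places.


d = sqrt((2--18)^2 + (-16-15)^2) = 36.8917

36.8917


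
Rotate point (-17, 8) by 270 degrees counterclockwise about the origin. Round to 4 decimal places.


x' = -17*cos(270) - 8*sin(270) = 8
y' = -17*sin(270) + 8*cos(270) = 17

(8, 17)


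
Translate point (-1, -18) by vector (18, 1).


Translation: (x+dx, y+dy) = (-1+18, -18+1) = (17, -17)

(17, -17)


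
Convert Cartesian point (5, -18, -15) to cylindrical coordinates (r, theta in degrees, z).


r = sqrt(5^2 + (-18)^2) = 18.6815
theta = atan2(-18, 5) = 285.5241 deg
z = -15

r = 18.6815, theta = 285.5241 deg, z = -15


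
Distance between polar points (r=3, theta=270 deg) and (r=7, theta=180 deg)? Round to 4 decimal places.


d = sqrt(r1^2 + r2^2 - 2*r1*r2*cos(t2-t1))
d = sqrt(3^2 + 7^2 - 2*3*7*cos(180-270)) = 7.6158

7.6158


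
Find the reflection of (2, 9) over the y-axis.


Reflection across y-axis: (x, y) -> (-x, y)
(2, 9) -> (-2, 9)

(-2, 9)


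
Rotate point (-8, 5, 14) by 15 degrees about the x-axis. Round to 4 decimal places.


x' = -8
y' = 5*cos(15) - 14*sin(15) = 1.2062
z' = 5*sin(15) + 14*cos(15) = 14.8171

(-8, 1.2062, 14.8171)


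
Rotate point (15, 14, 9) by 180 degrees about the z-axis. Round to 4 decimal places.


x' = 15*cos(180) - 14*sin(180) = -15
y' = 15*sin(180) + 14*cos(180) = -14
z' = 9

(-15, -14, 9)


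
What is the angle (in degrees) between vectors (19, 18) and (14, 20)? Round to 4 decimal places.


dot = 19*14 + 18*20 = 626
|u| = 26.1725, |v| = 24.4131
cos(angle) = 0.9797
angle = 11.5561 degrees

11.5561 degrees


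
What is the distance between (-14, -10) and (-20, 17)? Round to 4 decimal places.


d = sqrt((-20--14)^2 + (17--10)^2) = 27.6586

27.6586


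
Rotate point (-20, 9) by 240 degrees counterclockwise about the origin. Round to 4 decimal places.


x' = -20*cos(240) - 9*sin(240) = 17.7942
y' = -20*sin(240) + 9*cos(240) = 12.8205

(17.7942, 12.8205)


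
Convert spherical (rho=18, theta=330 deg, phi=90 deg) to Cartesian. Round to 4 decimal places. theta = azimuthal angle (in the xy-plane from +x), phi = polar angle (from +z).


x = 18 * sin(90) * cos(330) = 15.5885
y = 18 * sin(90) * sin(330) = -9
z = 18 * cos(90) = 0

(15.5885, -9, 0)
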